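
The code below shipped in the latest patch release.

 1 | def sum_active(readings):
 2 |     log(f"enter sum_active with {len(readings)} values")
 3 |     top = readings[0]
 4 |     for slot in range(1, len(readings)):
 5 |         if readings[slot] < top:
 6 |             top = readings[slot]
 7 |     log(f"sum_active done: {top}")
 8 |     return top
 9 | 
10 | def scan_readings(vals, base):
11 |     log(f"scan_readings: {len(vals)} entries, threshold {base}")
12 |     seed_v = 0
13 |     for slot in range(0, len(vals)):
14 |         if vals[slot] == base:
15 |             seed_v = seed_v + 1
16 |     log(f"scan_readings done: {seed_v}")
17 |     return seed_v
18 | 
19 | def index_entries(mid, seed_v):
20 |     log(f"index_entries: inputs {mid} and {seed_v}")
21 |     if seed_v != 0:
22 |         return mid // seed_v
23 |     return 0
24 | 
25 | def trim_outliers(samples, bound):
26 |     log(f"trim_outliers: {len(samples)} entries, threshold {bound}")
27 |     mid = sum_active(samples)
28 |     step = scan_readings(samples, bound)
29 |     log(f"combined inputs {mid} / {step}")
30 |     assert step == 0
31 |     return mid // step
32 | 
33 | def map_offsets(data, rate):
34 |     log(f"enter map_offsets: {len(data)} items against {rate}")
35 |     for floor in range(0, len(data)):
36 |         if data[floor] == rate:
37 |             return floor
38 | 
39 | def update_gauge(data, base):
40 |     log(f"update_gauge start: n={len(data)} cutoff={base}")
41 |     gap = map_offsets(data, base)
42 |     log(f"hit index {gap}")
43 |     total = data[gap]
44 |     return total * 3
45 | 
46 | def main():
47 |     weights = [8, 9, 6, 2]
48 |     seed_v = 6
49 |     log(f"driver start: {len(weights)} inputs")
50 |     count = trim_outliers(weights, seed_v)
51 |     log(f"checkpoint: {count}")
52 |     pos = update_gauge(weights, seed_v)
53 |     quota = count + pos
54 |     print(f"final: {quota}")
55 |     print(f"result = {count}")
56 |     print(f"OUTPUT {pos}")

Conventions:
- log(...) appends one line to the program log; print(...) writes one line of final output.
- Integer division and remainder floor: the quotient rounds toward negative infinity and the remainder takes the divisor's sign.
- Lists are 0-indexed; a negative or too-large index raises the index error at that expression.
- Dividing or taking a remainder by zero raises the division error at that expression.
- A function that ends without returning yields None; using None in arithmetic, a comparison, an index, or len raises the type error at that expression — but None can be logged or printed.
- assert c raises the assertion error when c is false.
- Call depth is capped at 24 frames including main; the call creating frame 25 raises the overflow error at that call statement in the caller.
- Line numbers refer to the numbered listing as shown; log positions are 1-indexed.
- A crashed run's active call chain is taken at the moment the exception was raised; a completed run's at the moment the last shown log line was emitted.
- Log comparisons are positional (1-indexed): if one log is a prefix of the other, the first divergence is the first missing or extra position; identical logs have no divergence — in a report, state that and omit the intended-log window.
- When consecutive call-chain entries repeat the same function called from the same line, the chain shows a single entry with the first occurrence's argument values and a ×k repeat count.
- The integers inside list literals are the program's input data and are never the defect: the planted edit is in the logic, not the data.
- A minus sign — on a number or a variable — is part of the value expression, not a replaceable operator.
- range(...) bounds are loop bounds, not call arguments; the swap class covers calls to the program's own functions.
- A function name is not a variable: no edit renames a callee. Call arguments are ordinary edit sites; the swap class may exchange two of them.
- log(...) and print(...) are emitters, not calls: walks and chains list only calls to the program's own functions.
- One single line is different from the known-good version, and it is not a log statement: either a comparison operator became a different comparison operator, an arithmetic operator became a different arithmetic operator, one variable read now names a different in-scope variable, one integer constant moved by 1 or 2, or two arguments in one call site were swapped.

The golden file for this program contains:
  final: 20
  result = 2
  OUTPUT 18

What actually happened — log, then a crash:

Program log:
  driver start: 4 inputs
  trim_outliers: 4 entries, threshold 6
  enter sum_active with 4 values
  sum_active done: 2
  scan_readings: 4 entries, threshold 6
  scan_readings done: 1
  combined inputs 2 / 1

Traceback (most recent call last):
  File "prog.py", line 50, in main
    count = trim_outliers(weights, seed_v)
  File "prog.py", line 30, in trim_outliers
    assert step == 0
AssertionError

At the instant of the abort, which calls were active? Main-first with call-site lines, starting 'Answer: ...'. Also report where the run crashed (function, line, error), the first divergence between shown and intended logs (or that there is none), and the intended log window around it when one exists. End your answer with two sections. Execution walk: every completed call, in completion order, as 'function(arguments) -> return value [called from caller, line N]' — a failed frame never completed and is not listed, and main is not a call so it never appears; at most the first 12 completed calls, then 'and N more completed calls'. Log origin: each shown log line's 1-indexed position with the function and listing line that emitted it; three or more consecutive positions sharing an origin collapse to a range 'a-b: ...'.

Answer: main -> trim_outliers (called at line 50).
Core observation: The log ends early — 7 lines, where the working version next logs 'checkpoint: 2'.
Crash: trim_outliers, line 30, AssertionError.
First divergence: position 8 — the faulty run's log ends after 7 lines; the working version continues with 'checkpoint: 2'.
Intended log window:
  6: scan_readings done: 1
  7: combined inputs 2 / 1
  8: checkpoint: 2
  9: update_gauge start: n=4 cutoff=6
Execution walk:
  sum_active([8, 9, 6, 2]) -> 2  [called from trim_outliers, line 27]
  scan_readings([8, 9, 6, 2], 6) -> 1  [called from trim_outliers, line 28]
Log line origins:
  1: from main, line 49
  2: from trim_outliers, line 26
  3: from sum_active, line 2
  4: from sum_active, line 7
  5: from scan_readings, line 11
  6: from scan_readings, line 16
  7: from trim_outliers, line 29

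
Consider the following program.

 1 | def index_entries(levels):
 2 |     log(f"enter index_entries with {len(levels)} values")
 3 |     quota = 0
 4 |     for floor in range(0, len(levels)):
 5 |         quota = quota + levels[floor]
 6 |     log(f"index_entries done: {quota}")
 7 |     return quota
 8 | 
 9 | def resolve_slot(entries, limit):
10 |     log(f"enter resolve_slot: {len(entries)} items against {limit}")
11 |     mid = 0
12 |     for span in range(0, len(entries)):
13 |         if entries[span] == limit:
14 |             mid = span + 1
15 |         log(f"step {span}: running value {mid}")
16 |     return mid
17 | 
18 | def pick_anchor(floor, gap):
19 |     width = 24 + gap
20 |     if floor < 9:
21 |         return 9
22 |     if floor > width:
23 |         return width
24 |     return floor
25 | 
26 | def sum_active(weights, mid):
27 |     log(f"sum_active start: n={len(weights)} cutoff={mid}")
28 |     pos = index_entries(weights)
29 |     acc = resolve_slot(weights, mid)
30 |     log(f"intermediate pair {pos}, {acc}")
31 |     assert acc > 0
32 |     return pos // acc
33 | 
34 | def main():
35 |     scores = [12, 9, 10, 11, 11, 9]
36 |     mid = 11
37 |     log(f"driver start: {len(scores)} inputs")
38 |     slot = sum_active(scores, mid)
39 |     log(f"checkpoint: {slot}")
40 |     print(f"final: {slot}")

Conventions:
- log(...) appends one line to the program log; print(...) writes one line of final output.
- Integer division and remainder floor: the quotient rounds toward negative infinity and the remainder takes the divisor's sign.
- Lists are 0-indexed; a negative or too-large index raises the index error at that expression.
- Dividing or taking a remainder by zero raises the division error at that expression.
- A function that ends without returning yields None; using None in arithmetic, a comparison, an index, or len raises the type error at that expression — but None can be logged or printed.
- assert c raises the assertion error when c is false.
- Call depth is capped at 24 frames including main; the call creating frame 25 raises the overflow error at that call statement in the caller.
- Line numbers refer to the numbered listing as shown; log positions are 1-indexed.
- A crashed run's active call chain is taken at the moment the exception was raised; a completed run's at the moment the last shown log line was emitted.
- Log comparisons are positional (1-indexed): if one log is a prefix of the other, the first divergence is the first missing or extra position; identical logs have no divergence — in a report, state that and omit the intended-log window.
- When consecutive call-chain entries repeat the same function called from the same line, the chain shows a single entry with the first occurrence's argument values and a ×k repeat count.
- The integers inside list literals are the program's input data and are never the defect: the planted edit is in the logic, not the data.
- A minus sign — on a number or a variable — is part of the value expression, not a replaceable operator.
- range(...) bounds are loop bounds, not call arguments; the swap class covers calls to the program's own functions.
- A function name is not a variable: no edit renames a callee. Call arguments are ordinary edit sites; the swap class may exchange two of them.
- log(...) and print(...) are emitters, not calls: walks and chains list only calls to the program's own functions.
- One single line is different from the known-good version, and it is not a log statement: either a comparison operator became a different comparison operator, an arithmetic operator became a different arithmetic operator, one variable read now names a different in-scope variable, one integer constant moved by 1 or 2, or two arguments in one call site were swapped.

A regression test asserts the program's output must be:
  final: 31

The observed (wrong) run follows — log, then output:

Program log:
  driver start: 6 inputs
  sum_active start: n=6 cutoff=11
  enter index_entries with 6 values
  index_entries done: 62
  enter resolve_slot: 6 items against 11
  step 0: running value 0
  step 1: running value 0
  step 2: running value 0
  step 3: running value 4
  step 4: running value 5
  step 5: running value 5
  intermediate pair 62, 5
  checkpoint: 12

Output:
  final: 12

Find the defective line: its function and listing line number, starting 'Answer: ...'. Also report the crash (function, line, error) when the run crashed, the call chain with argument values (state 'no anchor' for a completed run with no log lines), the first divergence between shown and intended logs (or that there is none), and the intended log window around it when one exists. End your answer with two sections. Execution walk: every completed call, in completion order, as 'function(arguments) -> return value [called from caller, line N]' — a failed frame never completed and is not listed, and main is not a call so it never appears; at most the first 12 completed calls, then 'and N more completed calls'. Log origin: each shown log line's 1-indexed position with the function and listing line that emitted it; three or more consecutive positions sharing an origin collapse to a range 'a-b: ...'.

Answer: the defect is in resolve_slot at line 14.
Key observation: Everything matches until log position 9, which reads 'step 3: running value 4' in place of 'step 3: running value 1'.
Call chain: main.
First divergence: position 9; shown 'step 3: running value 4' vs intended 'step 3: running value 1'.
Intended log window:
  7: step 1: running value 0
  8: step 2: running value 0
  9: step 3: running value 1
  10: step 4: running value 2
Execution walk:
  index_entries([12, 9, 10, 11, 11, 9]) -> 62  [called from sum_active, line 28]
  resolve_slot([12, 9, 10, 11, 11, 9], 11) -> 5  [called from sum_active, line 29]
  sum_active([12, 9, 10, 11, 11, 9], 11) -> 12  [called from main, line 38]
Log origin:
  1: emitted by main (line 37)
  2: emitted by sum_active (line 27)
  3: emitted by index_entries (line 2)
  4: emitted by index_entries (line 6)
  5: emitted by resolve_slot (line 10)
  6-11: emitted by resolve_slot (line 15)
  12: emitted by sum_active (line 30)
  13: emitted by main (line 39)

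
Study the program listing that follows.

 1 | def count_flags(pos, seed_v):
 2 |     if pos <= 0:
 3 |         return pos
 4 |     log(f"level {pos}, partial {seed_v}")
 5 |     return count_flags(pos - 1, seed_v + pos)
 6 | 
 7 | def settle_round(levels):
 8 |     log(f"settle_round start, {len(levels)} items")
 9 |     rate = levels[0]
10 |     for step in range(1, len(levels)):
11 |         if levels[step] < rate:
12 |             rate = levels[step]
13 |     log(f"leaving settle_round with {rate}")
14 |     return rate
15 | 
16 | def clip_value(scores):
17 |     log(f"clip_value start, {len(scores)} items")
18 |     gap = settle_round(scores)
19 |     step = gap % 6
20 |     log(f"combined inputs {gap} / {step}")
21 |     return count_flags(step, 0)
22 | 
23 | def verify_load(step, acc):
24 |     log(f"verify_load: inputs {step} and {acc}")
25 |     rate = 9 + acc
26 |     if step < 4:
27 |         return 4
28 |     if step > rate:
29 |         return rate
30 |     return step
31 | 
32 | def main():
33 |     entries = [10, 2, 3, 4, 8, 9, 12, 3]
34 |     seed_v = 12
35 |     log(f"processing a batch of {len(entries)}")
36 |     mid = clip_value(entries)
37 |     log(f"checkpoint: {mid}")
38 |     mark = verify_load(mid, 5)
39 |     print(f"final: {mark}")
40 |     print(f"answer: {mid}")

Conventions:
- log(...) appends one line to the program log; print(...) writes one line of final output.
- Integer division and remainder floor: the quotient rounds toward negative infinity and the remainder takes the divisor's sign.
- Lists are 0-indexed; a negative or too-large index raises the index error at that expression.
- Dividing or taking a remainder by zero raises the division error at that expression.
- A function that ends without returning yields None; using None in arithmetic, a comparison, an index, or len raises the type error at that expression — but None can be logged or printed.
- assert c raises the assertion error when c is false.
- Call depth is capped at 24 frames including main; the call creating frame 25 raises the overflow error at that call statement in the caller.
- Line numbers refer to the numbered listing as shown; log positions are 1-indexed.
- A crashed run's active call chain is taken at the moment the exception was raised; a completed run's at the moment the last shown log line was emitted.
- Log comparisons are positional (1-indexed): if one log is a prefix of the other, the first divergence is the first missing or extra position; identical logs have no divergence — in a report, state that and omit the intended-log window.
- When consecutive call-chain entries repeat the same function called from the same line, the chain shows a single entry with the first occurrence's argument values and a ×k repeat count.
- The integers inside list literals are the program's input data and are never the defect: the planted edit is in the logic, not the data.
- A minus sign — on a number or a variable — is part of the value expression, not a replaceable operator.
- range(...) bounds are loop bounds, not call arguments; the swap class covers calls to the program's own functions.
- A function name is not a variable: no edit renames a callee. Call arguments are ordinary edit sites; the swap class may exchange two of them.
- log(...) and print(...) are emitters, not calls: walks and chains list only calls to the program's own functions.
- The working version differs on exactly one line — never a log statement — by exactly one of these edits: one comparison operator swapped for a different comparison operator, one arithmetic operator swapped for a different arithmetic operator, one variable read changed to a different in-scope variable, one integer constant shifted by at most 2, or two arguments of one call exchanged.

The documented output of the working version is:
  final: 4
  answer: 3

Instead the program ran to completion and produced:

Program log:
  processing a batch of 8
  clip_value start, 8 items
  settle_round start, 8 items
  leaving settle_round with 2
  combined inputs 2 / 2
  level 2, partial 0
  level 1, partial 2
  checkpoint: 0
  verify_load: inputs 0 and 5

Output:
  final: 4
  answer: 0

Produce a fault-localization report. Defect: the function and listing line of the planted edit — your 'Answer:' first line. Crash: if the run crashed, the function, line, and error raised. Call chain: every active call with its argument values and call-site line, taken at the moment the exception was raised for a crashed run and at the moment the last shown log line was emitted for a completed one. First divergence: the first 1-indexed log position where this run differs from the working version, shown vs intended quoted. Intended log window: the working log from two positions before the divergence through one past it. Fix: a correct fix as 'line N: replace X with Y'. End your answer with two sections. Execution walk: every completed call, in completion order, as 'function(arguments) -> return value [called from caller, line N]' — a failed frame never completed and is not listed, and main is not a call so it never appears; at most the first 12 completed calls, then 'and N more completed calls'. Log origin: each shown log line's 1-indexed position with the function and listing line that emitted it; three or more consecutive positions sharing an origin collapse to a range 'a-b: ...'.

Answer: the defect is in count_flags at line 3.
The tell: Position 8 is the first bad log line: 'checkpoint: 0' should read 'checkpoint: 3'.
Call chain: main -> verify_load(0, 5) (called at line 38).
First divergence: position 8 — shown 'checkpoint: 0', intended 'checkpoint: 3'.
Intended log window:
  6: level 2, partial 0
  7: level 1, partial 2
  8: checkpoint: 3
  9: verify_load: inputs 3 and 5
Execution walk:
  settle_round([10, 2, 3, 4, 8, 9, 12, 3]) -> 2  [called from clip_value, line 18]
  count_flags(0, 3) -> 0  [called from count_flags, line 5]
  count_flags(1, 2) -> 0  [called from count_flags, line 5]
  count_flags(2, 0) -> 0  [called from clip_value, line 21]
  clip_value([10, 2, 3, 4, 8, 9, 12, 3]) -> 0  [called from main, line 36]
  verify_load(0, 5) -> 4  [called from main, line 38]
Origin of each log line:
  1 — main, line 35
  2 — clip_value, line 17
  3 — settle_round, line 8
  4 — settle_round, line 13
  5 — clip_value, line 20
  6 — count_flags, line 4
  7 — count_flags, line 4
  8 — main, line 37
  9 — verify_load, line 24
A correct fix: line 3: replace `pos` with `seed_v`.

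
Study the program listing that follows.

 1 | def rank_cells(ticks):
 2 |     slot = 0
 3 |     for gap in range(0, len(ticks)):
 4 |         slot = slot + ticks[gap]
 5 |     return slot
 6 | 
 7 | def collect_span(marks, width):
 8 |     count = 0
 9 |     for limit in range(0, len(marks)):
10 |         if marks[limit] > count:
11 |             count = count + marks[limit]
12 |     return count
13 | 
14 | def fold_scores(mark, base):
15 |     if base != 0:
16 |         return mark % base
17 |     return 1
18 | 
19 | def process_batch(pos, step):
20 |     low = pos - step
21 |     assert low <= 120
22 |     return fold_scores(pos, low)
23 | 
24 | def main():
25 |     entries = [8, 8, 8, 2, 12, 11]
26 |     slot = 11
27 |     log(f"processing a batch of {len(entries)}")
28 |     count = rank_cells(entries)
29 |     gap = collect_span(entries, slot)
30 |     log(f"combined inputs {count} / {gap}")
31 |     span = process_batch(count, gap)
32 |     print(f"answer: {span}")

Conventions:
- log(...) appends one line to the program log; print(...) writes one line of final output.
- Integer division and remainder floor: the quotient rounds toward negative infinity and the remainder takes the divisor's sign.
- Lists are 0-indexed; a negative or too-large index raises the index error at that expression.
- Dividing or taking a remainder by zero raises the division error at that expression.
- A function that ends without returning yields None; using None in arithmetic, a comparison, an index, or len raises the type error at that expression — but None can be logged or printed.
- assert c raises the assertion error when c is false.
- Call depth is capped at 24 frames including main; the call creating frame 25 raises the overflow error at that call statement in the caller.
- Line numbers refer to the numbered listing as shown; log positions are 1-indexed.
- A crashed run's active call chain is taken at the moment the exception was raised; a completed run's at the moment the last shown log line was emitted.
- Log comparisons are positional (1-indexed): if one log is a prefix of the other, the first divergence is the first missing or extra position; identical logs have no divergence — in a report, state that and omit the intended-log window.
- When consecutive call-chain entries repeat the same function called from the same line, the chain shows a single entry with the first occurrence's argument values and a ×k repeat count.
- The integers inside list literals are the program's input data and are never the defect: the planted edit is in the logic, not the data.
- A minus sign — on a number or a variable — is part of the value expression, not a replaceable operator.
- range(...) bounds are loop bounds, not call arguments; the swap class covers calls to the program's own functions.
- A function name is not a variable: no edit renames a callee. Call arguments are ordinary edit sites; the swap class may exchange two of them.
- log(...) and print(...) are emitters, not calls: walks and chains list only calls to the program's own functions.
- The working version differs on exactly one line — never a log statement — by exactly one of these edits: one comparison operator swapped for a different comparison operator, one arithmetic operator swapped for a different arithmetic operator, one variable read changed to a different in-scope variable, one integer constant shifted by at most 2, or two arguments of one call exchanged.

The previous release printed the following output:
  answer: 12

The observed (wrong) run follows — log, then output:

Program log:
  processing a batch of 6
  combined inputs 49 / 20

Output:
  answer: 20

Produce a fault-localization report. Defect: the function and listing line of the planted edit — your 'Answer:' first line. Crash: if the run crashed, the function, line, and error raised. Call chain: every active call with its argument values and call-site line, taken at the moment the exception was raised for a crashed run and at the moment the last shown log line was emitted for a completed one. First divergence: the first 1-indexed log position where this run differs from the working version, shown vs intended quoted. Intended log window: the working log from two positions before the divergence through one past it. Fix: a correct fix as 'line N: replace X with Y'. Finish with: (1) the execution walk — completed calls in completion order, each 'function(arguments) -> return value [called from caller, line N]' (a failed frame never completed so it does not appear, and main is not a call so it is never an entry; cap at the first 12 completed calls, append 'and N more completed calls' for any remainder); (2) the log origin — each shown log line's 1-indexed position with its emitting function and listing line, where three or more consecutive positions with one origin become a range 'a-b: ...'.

Answer: the defect is in collect_span at line 10.
Key fact: The log first diverges at position 2: the faulty run prints 'combined inputs 49 / 20' where the working version prints 'combined inputs 49 / 12'.
Call chain: main.
First divergence: at position 2 the run shows 'combined inputs 49 / 20' where the working version logs 'combined inputs 49 / 12'.
Intended log window:
  1: processing a batch of 6
  2: combined inputs 49 / 12
Execution walk:
  rank_cells([8, 8, 8, 2, 12, 11]) -> 49  [called from main, line 28]
  collect_span([8, 8, 8, 2, 12, 11], 11) -> 20  [called from main, line 29]
  fold_scores(49, 29) -> 20  [called from process_batch, line 22]
  process_batch(49, 20) -> 20  [called from main, line 31]
Origin of each log line:
  1: emitted by main (line 27)
  2: emitted by main (line 30)
A correct fix: line 10: replace `count` with `width`.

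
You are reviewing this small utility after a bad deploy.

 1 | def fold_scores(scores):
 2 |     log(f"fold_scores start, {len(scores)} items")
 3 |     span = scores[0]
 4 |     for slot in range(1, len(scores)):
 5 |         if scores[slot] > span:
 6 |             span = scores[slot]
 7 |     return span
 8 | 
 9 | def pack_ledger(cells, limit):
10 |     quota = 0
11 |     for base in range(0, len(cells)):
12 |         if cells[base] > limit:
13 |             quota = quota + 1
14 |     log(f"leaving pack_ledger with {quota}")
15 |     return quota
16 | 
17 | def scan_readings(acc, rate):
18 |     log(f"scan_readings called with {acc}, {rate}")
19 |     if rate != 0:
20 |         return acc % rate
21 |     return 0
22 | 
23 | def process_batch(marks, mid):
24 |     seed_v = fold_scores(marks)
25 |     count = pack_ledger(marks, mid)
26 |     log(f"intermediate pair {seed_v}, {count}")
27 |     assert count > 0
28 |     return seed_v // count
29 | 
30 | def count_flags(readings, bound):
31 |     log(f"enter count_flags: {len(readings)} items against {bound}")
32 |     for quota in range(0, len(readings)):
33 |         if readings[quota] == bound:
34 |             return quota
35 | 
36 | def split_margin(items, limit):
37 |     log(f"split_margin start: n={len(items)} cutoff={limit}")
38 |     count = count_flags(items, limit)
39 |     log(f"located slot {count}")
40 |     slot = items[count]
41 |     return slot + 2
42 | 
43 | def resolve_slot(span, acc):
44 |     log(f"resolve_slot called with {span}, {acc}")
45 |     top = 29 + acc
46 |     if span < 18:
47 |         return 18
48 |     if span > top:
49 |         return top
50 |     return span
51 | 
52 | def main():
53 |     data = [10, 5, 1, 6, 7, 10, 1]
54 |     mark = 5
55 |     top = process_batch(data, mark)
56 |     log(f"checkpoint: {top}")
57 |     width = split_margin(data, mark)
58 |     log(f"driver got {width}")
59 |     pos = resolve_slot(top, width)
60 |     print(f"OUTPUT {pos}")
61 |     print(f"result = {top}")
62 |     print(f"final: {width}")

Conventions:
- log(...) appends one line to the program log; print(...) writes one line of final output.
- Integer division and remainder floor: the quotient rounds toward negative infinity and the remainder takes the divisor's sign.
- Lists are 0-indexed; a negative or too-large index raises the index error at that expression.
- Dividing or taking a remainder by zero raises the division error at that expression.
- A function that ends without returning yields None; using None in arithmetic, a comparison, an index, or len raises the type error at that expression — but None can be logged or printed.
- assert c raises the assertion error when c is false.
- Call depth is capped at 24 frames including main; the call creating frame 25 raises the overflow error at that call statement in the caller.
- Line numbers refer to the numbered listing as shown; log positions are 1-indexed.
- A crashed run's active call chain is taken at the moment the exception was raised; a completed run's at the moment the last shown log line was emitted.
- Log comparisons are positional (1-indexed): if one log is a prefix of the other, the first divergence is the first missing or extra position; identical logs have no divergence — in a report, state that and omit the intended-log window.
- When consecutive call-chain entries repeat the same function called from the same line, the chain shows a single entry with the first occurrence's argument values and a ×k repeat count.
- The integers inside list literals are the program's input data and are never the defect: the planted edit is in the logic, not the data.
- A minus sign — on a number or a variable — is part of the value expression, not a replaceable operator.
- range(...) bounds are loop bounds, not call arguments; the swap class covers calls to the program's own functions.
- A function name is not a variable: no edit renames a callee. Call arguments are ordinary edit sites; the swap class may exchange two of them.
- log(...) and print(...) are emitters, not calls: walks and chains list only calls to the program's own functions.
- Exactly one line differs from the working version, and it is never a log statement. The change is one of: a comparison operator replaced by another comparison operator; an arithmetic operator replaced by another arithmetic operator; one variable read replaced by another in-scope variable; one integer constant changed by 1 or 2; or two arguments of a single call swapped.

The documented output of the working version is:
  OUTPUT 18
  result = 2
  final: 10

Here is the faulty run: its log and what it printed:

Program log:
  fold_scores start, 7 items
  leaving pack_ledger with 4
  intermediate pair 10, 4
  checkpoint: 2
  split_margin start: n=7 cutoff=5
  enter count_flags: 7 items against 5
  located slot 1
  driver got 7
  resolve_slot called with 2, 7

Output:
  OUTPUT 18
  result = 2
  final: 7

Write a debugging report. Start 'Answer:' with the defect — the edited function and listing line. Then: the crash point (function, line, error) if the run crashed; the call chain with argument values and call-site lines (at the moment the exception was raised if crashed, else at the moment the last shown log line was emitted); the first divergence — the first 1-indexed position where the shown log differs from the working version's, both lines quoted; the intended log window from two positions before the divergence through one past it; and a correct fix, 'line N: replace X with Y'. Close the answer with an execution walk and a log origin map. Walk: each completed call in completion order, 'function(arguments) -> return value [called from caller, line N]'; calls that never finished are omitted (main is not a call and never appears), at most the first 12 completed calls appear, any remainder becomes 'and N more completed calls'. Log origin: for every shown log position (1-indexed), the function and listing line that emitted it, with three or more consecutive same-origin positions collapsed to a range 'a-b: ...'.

Answer: the defect is in split_margin at line 41.
Key observation: Position 8 is the first bad log line: 'driver got 7' should read 'driver got 10'.
Call chain: main -> resolve_slot(2, 7) (called at line 59).
First divergence: position 8 — shown 'driver got 7', intended 'driver got 10'.
Intended log window:
  6: enter count_flags: 7 items against 5
  7: located slot 1
  8: driver got 10
  9: resolve_slot called with 2, 10
Execution walk:
  fold_scores([10, 5, 1, 6, 7, 10, 1]) -> 10  [called from process_batch, line 24]
  pack_ledger([10, 5, 1, 6, 7, 10, 1], 5) -> 4  [called from process_batch, line 25]
  process_batch([10, 5, 1, 6, 7, 10, 1], 5) -> 2  [called from main, line 55]
  count_flags([10, 5, 1, 6, 7, 10, 1], 5) -> 1  [called from split_margin, line 38]
  split_margin([10, 5, 1, 6, 7, 10, 1], 5) -> 7  [called from main, line 57]
  resolve_slot(2, 7) -> 18  [called from main, line 59]
Log line origins:
  1 — fold_scores, line 2
  2 — pack_ledger, line 14
  3 — process_batch, line 26
  4 — main, line 56
  5 — split_margin, line 37
  6 — count_flags, line 31
  7 — split_margin, line 39
  8 — main, line 58
  9 — resolve_slot, line 44
A correct fix: line 41: replace `+` with `*`.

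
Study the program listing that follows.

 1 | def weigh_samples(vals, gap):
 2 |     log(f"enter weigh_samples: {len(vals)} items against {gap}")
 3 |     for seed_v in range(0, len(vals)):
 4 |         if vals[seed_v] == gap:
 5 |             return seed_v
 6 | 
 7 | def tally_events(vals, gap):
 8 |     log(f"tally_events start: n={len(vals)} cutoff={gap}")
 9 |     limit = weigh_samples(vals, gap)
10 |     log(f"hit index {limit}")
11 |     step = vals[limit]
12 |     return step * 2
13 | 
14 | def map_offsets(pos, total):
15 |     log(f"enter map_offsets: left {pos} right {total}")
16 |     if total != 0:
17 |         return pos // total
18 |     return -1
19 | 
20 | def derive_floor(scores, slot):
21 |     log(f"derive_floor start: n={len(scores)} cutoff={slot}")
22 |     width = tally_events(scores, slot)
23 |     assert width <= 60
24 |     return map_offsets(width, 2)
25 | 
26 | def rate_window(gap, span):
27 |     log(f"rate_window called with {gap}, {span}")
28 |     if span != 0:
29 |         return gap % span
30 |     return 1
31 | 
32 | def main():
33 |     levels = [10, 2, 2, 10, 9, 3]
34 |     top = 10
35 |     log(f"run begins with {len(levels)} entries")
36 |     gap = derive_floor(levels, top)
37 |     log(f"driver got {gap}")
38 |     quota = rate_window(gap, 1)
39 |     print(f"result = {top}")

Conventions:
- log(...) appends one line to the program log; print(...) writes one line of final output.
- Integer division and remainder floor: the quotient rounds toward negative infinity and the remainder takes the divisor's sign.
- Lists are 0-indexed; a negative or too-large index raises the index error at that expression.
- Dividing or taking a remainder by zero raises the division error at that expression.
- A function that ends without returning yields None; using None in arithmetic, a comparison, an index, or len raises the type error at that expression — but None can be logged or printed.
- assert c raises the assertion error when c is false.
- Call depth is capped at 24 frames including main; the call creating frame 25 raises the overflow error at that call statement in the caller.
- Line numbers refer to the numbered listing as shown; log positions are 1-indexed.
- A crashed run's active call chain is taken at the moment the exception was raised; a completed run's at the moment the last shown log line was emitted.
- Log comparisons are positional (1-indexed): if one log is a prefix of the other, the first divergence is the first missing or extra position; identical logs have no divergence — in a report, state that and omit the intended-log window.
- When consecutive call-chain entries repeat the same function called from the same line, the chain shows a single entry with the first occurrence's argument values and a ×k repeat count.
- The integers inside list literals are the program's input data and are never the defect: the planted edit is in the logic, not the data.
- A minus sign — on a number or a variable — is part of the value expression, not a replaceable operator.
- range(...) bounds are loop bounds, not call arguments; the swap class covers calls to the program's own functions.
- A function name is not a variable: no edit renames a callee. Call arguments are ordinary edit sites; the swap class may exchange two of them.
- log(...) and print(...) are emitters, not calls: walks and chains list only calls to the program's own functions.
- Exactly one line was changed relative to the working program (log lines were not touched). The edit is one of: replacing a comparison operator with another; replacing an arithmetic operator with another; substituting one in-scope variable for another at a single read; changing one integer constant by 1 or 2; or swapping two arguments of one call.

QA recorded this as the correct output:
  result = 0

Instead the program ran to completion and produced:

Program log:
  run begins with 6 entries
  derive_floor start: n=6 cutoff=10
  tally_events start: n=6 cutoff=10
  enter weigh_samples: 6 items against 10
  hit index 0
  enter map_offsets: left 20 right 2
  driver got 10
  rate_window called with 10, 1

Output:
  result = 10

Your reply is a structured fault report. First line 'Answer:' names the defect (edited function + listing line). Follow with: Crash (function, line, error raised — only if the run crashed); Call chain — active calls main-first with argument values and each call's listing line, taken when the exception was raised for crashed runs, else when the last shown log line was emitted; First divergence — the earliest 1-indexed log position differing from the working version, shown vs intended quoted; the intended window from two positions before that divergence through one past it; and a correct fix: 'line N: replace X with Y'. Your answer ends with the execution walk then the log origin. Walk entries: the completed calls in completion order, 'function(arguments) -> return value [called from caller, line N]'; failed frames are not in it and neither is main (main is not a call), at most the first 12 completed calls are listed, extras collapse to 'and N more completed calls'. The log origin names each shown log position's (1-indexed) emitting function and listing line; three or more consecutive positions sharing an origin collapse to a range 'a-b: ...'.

Answer: the defect is in main at line 39.
Key fact: Nothing in the log betrays the bug — only the output does.
Call chain: main -> rate_window(10, 1) (called at line 38).
First divergence: none — the logs agree in full.
Execution walk:
  weigh_samples([10, 2, 2, 10, 9, 3], 10) -> 0  [called from tally_events, line 9]
  tally_events([10, 2, 2, 10, 9, 3], 10) -> 20  [called from derive_floor, line 22]
  map_offsets(20, 2) -> 10  [called from derive_floor, line 24]
  derive_floor([10, 2, 2, 10, 9, 3], 10) -> 10  [called from main, line 36]
  rate_window(10, 1) -> 0  [called from main, line 38]
Origin of each log line:
  1: from main, line 35
  2: from derive_floor, line 21
  3: from tally_events, line 8
  4: from weigh_samples, line 2
  5: from tally_events, line 10
  6: from map_offsets, line 15
  7: from main, line 37
  8: from rate_window, line 27
A correct fix: line 39: replace `top` with `quota`.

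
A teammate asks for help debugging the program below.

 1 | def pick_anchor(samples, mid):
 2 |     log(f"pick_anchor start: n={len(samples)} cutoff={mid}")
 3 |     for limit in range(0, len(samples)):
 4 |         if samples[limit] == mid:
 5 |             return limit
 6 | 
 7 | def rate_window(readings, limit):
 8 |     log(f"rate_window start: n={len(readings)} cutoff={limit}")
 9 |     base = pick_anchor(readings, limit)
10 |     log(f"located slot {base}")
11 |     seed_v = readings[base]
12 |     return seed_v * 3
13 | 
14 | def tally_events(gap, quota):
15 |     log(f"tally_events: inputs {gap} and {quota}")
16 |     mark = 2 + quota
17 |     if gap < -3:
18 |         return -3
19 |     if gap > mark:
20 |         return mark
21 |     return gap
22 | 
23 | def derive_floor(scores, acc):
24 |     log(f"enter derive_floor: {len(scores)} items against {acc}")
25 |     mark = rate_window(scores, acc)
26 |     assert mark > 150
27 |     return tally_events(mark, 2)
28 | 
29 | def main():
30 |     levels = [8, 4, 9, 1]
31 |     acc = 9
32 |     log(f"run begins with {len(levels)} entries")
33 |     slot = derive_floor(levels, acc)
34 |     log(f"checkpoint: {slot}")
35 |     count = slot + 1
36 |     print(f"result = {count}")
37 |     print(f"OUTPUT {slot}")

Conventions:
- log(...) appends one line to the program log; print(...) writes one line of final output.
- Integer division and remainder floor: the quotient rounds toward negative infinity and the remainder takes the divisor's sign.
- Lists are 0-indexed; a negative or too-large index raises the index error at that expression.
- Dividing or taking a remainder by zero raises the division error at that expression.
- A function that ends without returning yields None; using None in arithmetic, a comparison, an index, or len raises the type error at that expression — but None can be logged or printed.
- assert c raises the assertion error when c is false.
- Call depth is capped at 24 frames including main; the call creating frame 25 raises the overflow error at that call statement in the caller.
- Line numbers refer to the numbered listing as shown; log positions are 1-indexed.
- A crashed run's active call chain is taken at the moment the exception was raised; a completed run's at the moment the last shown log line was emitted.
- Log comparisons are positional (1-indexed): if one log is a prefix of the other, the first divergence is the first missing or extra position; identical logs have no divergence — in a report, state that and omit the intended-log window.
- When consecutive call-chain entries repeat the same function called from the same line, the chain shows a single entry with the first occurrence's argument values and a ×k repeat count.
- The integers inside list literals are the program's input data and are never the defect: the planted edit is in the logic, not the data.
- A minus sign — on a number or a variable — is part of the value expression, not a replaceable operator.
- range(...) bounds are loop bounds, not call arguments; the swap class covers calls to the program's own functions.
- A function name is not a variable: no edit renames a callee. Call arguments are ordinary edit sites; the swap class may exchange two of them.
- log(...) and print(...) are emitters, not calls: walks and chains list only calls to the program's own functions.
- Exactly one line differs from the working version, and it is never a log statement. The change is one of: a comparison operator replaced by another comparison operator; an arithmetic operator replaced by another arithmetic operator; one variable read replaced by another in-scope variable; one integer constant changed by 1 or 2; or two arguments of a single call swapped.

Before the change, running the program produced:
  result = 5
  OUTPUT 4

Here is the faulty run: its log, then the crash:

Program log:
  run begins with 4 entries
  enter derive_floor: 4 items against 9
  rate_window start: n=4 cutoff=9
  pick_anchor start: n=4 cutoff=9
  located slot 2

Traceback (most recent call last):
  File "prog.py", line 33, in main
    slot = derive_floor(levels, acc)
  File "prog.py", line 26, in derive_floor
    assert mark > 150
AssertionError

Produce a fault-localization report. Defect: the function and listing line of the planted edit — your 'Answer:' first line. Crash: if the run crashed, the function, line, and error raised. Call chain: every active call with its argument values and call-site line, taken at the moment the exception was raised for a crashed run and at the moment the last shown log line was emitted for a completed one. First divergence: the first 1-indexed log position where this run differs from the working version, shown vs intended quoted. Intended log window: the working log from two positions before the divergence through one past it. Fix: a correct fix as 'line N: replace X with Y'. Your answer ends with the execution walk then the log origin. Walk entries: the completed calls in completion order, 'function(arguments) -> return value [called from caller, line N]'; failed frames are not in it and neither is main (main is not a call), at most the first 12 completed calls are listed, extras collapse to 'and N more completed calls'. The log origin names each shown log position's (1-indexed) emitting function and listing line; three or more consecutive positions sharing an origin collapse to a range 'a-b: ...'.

Answer: the defect is in derive_floor at line 26.
Key fact: The shown log is a 5-line prefix of the intended one, whose next entry is 'tally_events: inputs 27 and 2'.
Crash: derive_floor, line 26, AssertionError.
Call chain: main -> derive_floor([8, 4, 9, 1], 9) (called at line 33).
First divergence: position 6 (shown log ended at 5 lines; the working version continues: 'tally_events: inputs 27 and 2').
Intended log window:
  4: pick_anchor start: n=4 cutoff=9
  5: located slot 2
  6: tally_events: inputs 27 and 2
  7: checkpoint: 4
Execution walk:
  pick_anchor([8, 4, 9, 1], 9) -> 2  [called from rate_window, line 9]
  rate_window([8, 4, 9, 1], 9) -> 27  [called from derive_floor, line 25]
Log origins:
  1 — main, line 32
  2 — derive_floor, line 24
  3 — rate_window, line 8
  4 — pick_anchor, line 2
  5 — rate_window, line 10
A correct fix: line 26: replace `>` with `<=`.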